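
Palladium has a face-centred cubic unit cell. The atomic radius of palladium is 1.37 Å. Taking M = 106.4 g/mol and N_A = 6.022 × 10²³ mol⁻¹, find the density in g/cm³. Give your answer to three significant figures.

In an FCC lattice, atoms touch along the face diagonal, so √2·a = 4r, giving a = 3.875 Å = 3.875 × 10^-8 cm.
With Z = 4, ρ = Z·M/(N_A·a³) = 4 × 106.4 / (6.022 × 10²³ × 5.818 × 10^-23) = 12.15 g/cm³.

12.1 g/cm³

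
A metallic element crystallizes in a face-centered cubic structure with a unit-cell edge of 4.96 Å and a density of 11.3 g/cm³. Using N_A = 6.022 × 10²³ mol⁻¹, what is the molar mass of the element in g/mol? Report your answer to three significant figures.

An FCC cell has Z = 4 atoms; a = 4.960 × 10^-8 cm.
M = ρ·N_A·a³/Z = 11.3 × 6.022 × 10²³ × 1.220 × 10^-22 / 4 = 208 g/mol.

208 g/mol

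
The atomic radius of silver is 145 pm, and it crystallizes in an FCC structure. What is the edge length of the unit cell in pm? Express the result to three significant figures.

410 pm

In an FCC lattice, atoms touch along the face diagonal, so √2·a = 4r.
a = 4r/√2 = 4 × 145 / 1.4142 = 410 pm.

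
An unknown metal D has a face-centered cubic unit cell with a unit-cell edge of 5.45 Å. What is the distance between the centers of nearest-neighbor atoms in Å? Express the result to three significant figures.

In an FCC structure, atoms touch along the face diagonal, so √2·a = 4r; the nearest-neighbor distance equals 2r = 0.7071·a.
d = 0.7071 × 5.45 = 3.85 Å.

3.85 Å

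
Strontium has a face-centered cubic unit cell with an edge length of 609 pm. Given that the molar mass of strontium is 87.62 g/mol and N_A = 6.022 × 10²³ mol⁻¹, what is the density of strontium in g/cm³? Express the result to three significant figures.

2.58 g/cm³

An FCC unit cell contains Z = 4 atoms.
Cell volume: a³ = (609 pm)³ = (6.090 × 10^-8 cm)³ = 2.259 × 10^-22 cm³.
ρ = Z·M/(N_A·a³) = 4 × 87.62 / (6.022 × 10²³ × 2.259 × 10^-22) = 2.577 g/cm³.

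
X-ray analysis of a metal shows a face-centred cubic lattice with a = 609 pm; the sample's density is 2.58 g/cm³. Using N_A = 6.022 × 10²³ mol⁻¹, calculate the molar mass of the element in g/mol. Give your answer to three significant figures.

87.7 g/mol

An FCC cell has Z = 4 atoms; a = 6.090 × 10^-8 cm.
M = ρ·N_A·a³/Z = 2.58 × 6.022 × 10²³ × 2.259 × 10^-22 / 4 = 87.7 g/mol.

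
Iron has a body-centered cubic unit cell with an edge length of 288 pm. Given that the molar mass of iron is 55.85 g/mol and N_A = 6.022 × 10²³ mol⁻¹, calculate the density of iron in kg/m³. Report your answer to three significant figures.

A BCC unit cell contains Z = 2 atoms.
Cell volume: a³ = (288 pm)³ = (2.880 × 10^-8 cm)³ = 2.389 × 10^-23 cm³.
ρ = Z·M/(N_A·a³) = 2 × 55.85 / (6.022 × 10²³ × 2.389 × 10^-23) = 7.765 g/cm³ = 7760 kg/m³.

7760 kg/m³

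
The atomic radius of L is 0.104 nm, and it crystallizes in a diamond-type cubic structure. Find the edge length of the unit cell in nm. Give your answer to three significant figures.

0.480 nm

In a diamond cubic lattice, nearest neighbors lie along the body diagonal with √3·a = 8r.
a = 8r/√3 = 8 × 0.104 / 1.7321 = 0.480 nm.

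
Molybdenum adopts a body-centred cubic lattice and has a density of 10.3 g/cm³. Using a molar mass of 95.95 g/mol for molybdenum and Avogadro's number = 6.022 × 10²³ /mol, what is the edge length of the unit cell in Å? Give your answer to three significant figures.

With Z = 2 atoms per BCC cell, a³ = Z·M/(N_A·ρ) = 2 × 95.95 / (6.022 × 10²³ × 10.30 g/cm³) = 3.094 × 10^-23 cm³.
a = (3.094 × 10^-23)^(1/3) = 3.139 × 10^-8 cm = 3.14 Å.

3.14 Å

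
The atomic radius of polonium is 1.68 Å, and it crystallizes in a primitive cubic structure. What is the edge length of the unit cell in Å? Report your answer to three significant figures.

3.36 Å

In a simple cubic lattice, atoms touch along the cell edge, so a = 2r.
a = 2r = 2 × 1.68 = 3.36 Å.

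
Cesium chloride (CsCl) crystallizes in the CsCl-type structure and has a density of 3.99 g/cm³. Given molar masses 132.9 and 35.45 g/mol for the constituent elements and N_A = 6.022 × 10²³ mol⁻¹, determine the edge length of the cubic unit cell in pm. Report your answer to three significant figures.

M(CsCl) = 168.35 g/mol; Z = 1 formula unit per cell.
a³ = Z·M/(N_A·ρ) = 1 × 168.35 / (6.022 × 10²³ × 3.99) = 7.006 × 10^-23 cm³, so a = 4.123 × 10^-8 cm = 412 pm.

412 pm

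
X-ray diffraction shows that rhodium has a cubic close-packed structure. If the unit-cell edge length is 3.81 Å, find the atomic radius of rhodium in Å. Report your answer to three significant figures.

1.35 Å

In an FCC lattice, atoms touch along the face diagonal, so √2·a = 4r.
r = √2·a/4 = 1.4142 × 3.81 / 4 = 1.35 Å.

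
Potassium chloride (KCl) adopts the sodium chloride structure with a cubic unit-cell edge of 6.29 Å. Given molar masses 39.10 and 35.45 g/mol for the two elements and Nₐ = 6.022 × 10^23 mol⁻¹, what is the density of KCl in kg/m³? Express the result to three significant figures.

1990 kg/m³

The sodium chloride structure contains Z = 4 formula units per cell; M(KCl) = 39.10 + 35.45 = 74.55 g/mol.
a³ = (6.290 × 10^-8 cm)³ = 2.489 × 10^-22 cm³.
ρ = 4 × 74.55 / (6.022 × 10²³ × 2.489 × 10^-22) = 1.990 g/cm³ = 1990 kg/m³.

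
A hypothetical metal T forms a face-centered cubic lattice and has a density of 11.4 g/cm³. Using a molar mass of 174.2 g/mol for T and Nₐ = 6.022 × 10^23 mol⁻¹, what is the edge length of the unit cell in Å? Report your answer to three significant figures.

With Z = 4 atoms per FCC cell, a³ = Z·M/(N_A·ρ) = 4 × 174.2 / (6.022 × 10²³ × 11.40 g/cm³) = 1.015 × 10^-22 cm³.
a = (1.015 × 10^-22)^(1/3) = 4.665 × 10^-8 cm = 4.66 Å.

4.66 Å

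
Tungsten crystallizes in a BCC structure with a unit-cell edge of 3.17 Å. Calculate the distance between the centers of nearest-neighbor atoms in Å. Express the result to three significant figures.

2.75 Å

In a BCC structure, atoms touch along the body diagonal, so √3·a = 4r; the nearest-neighbor distance equals 2r = 0.8660·a.
d = 0.8660 × 3.17 = 2.75 Å.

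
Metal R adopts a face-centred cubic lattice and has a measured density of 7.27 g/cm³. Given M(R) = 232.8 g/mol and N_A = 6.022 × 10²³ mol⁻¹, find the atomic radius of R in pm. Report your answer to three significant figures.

211 pm

For an FCC cell (Z = 4), a³ = Z·M/(N_A·ρ) = 4 × 232.8 / (6.022 × 10²³ × 7.270) = 2.127 × 10^-22 cm³, so a = 5.969 × 10^-8 cm = 596.9 pm.
Atoms touch along the face diagonal, so √2·a = 4r, so r = 0.3536 × a = 211 pm.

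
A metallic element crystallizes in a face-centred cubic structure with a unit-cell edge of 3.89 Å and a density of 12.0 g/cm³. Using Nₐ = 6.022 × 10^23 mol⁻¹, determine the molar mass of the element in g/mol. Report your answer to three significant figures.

An FCC cell has Z = 4 atoms; a = 3.890 × 10^-8 cm.
M = ρ·N_A·a³/Z = 12.0 × 6.022 × 10²³ × 5.886 × 10^-23 / 4 = 106 g/mol.

106 g/mol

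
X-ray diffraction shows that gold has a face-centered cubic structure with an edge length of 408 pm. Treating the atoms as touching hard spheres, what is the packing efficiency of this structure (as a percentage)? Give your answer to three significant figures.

74.0%

In an FCC lattice atoms touch along the face diagonal, so √2·a = 4r, so r = 0.3536a = 144.2 pm.
Packing fraction = Z·(4/3)πr³ / a³ = 4 × (4/3)π × (144.2)³ / (408)³ = 0.7405 = 74.0%.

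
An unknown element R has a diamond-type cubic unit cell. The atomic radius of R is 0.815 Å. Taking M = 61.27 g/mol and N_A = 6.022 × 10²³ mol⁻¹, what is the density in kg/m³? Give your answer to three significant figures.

In a diamond cubic lattice, nearest neighbors lie along the body diagonal with √3·a = 8r, giving a = 3.764 Å = 3.764 × 10^-8 cm.
With Z = 8, ρ = Z·M/(N_A·a³) = 8 × 61.27 / (6.022 × 10²³ × 5.334 × 10^-23) = 15.26 g/cm³ = 15300 kg/m³.

15300 kg/m³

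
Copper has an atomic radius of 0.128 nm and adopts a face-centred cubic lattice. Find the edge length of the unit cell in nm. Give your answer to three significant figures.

In an FCC lattice, atoms touch along the face diagonal, so √2·a = 4r.
a = 4r/√2 = 4 × 0.128 / 1.4142 = 0.362 nm.

0.362 nm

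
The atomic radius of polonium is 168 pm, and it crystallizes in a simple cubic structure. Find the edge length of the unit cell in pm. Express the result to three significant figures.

336 pm

In a simple cubic lattice, atoms touch along the cell edge, so a = 2r.
a = 2r = 2 × 168 = 336 pm.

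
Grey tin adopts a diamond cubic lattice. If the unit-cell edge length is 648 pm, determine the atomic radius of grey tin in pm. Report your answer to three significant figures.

140 pm

In a diamond cubic lattice, nearest neighbors lie along the body diagonal with √3·a = 8r.
r = √3·a/8 = 1.7321 × 648 / 8 = 140 pm.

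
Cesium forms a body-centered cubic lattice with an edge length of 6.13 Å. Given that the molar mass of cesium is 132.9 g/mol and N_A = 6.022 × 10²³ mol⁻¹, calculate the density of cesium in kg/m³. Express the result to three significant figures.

A BCC unit cell contains Z = 2 atoms.
Cell volume: a³ = (6.13 Å)³ = (6.130 × 10^-8 cm)³ = 2.303 × 10^-22 cm³.
ρ = Z·M/(N_A·a³) = 2 × 132.9 / (6.022 × 10²³ × 2.303 × 10^-22) = 1.916 g/cm³ = 1920 kg/m³.

1920 kg/m³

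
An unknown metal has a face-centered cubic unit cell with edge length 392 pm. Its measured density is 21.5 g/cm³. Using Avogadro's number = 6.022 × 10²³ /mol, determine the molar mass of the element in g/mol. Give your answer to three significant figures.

195 g/mol

An FCC cell has Z = 4 atoms; a = 3.920 × 10^-8 cm.
M = ρ·N_A·a³/Z = 21.5 × 6.022 × 10²³ × 6.024 × 10^-23 / 4 = 195 g/mol.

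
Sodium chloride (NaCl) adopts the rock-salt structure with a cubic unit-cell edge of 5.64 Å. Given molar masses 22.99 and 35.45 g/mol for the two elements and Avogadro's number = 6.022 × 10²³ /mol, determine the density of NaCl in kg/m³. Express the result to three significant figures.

The rock-salt structure contains Z = 4 formula units per cell; M(NaCl) = 22.99 + 35.45 = 58.44 g/mol.
a³ = (5.640 × 10^-8 cm)³ = 1.794 × 10^-22 cm³.
ρ = 4 × 58.44 / (6.022 × 10²³ × 1.794 × 10^-22) = 2.164 g/cm³ = 2160 kg/m³.

2160 kg/m³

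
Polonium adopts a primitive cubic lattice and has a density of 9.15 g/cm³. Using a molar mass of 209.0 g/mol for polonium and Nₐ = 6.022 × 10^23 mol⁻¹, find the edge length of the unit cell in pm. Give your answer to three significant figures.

With Z = 1 atom per simple cubic cell, a³ = Z·M/(N_A·ρ) = 1 × 209.0 / (6.022 × 10²³ × 9.150 g/cm³) = 3.793 × 10^-23 cm³.
a = (3.793 × 10^-23)^(1/3) = 3.360 × 10^-8 cm = 336 pm.

336 pm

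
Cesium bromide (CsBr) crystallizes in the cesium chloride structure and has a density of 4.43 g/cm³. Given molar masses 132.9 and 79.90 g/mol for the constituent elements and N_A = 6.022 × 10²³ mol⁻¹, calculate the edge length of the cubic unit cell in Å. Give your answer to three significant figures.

4.30 Å

M(CsBr) = 212.8 g/mol; Z = 1 formula unit per cell.
a³ = Z·M/(N_A·ρ) = 1 × 212.8 / (6.022 × 10²³ × 4.43) = 7.977 × 10^-23 cm³, so a = 4.305 × 10^-8 cm = 4.30 Å.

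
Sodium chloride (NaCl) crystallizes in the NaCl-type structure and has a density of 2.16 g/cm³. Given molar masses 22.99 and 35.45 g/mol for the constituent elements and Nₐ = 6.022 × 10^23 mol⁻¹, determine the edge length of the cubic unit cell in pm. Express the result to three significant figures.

M(NaCl) = 58.44 g/mol; Z = 4 formula units per cell.
a³ = Z·M/(N_A·ρ) = 4 × 58.44 / (6.022 × 10²³ × 2.16) = 1.797 × 10^-22 cm³, so a = 5.643 × 10^-8 cm = 564 pm.

564 pm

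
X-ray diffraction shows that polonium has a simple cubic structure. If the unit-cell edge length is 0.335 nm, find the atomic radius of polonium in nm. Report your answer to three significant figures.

0.168 nm

In a simple cubic lattice, atoms touch along the cell edge, so a = 2r.
r = a/2 = 0.335/2 = 0.168 nm.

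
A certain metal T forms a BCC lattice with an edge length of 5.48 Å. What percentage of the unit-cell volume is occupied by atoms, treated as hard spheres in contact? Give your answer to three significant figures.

In a BCC lattice atoms touch along the body diagonal, so √3·a = 4r, so r = 0.4330a = 2.373 Å.
Packing fraction = Z·(4/3)πr³ / a³ = 2 × (4/3)π × (2.373)³ / (5.48)³ = 0.6802 = 68.0%.

68.0%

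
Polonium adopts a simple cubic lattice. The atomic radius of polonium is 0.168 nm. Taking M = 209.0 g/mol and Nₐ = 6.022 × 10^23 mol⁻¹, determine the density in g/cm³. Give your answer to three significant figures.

In a simple cubic lattice, atoms touch along the cell edge, so a = 2r, giving a = 0.3360 nm = 3.360 × 10^-8 cm.
With Z = 1, ρ = Z·M/(N_A·a³) = 1 × 209.0 / (6.022 × 10²³ × 3.793 × 10^-23) = 9.149 g/cm³.

9.15 g/cm³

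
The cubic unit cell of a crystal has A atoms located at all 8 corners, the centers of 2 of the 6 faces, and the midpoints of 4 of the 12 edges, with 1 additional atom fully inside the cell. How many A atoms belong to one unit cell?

Corner atoms are shared by 8 cells (1/8 each), face atoms by 2 (1/2 each), edge atoms by 4 (1/4 each), interior atoms are unshared.
Net atoms = 8 × 1/8 + 2 × 1/2 + 4 × 1/4 + 1 = 1 + 1 + 1 + 1 = 4.

4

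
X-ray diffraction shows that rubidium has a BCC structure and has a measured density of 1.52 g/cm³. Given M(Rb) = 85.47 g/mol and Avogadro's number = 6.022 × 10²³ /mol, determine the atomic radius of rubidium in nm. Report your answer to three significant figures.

For a BCC cell (Z = 2), a³ = Z·M/(N_A·ρ) = 2 × 85.47 / (6.022 × 10²³ × 1.520) = 1.867 × 10^-22 cm³, so a = 5.716 × 10^-8 cm = 0.5716 nm.
Atoms touch along the body diagonal, so √3·a = 4r, so r = 0.4330 × a = 0.248 nm.

0.248 nm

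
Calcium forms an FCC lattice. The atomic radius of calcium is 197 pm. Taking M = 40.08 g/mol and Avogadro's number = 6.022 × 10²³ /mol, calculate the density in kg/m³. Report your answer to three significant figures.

In an FCC lattice, atoms touch along the face diagonal, so √2·a = 4r, giving a = 557.2 pm = 5.572 × 10^-8 cm.
With Z = 4, ρ = Z·M/(N_A·a³) = 4 × 40.08 / (6.022 × 10²³ × 1.730 × 10^-22) = 1.539 g/cm³ = 1540 kg/m³.

1540 kg/m³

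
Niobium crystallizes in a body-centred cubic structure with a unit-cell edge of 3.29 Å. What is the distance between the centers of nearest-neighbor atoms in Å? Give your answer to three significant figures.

In a BCC structure, atoms touch along the body diagonal, so √3·a = 4r; the nearest-neighbor distance equals 2r = 0.8660·a.
d = 0.8660 × 3.29 = 2.85 Å.

2.85 Å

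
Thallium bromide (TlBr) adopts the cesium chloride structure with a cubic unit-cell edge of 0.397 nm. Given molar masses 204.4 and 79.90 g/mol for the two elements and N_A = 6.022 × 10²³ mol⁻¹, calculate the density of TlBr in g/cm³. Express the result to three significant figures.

7.55 g/cm³

The cesium chloride structure contains Z = 1 formula unit per cell; M(TlBr) = 204.4 + 79.90 = 284.3 g/mol.
a³ = (3.970 × 10^-8 cm)³ = 6.257 × 10^-23 cm³.
ρ = 1 × 284.3 / (6.022 × 10²³ × 6.257 × 10^-23) = 7.545 g/cm³.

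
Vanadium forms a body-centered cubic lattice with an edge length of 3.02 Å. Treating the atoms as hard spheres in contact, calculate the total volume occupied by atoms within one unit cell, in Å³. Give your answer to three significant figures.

In a BCC lattice atoms touch along the body diagonal, so √3·a = 4r, so r = 0.4330a = 1.308 Å.
V_atoms = Z × (4/3)πr³ = 2 × (4/3)π × (1.308)³ = 18.7 Å³.

18.7 Å³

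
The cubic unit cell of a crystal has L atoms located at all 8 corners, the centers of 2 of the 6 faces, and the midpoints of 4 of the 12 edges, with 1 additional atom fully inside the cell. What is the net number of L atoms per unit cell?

Corner atoms are shared by 8 cells (1/8 each), face atoms by 2 (1/2 each), edge atoms by 4 (1/4 each), interior atoms are unshared.
Net atoms = 8 × 1/8 + 2 × 1/2 + 4 × 1/4 + 1 = 1 + 1 + 1 + 1 = 4.

4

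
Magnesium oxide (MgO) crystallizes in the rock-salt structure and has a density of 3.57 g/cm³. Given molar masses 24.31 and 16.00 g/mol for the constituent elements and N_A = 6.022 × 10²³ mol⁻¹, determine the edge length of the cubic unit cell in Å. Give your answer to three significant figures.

M(MgO) = 40.31 g/mol; Z = 4 formula units per cell.
a³ = Z·M/(N_A·ρ) = 4 × 40.31 / (6.022 × 10²³ × 3.57) = 7.500 × 10^-23 cm³, so a = 4.217 × 10^-8 cm = 4.22 Å.

4.22 Å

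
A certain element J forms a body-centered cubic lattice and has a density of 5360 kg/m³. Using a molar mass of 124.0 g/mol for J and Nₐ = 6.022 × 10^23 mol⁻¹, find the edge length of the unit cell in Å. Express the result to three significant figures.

With Z = 2 atoms per BCC cell, a³ = Z·M/(N_A·ρ) = 2 × 124.0 / (6.022 × 10²³ × 5.360 g/cm³) = 7.683 × 10^-23 cm³.
a = (7.683 × 10^-23)^(1/3) = 4.251 × 10^-8 cm = 4.25 Å.

4.25 Å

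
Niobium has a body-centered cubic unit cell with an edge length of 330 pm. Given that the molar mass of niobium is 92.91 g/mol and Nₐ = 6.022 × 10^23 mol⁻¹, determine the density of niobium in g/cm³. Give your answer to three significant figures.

A BCC unit cell contains Z = 2 atoms.
Cell volume: a³ = (330 pm)³ = (3.300 × 10^-8 cm)³ = 3.594 × 10^-23 cm³.
ρ = Z·M/(N_A·a³) = 2 × 92.91 / (6.022 × 10²³ × 3.594 × 10^-23) = 8.586 g/cm³.

8.59 g/cm³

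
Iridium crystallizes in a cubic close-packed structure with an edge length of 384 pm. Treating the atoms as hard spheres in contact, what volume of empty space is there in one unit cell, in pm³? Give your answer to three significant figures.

1.47 × 10^7 pm³

In an FCC lattice atoms touch along the face diagonal, so √2·a = 4r, so r = 0.3536a = 135.8 pm.
V_cell = a³ = 5.662 × 10^7 pm³; V_atoms = 4 × (4/3)πr³ = 4.193 × 10^7 pm³.
Empty space = 5.662 × 10^7 − 4.193 × 10^7 = 1.47 × 10^7 pm³.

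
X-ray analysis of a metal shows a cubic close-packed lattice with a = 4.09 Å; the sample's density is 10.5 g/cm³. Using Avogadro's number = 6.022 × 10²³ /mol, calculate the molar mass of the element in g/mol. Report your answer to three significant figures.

108 g/mol

An FCC cell has Z = 4 atoms; a = 4.090 × 10^-8 cm.
M = ρ·N_A·a³/Z = 10.5 × 6.022 × 10²³ × 6.842 × 10^-23 / 4 = 108 g/mol.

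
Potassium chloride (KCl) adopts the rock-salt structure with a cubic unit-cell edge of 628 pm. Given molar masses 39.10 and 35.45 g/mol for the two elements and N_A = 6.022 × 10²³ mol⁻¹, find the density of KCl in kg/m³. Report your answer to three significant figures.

The rock-salt structure contains Z = 4 formula units per cell; M(KCl) = 39.10 + 35.45 = 74.55 g/mol.
a³ = (6.280 × 10^-8 cm)³ = 2.477 × 10^-22 cm³.
ρ = 4 × 74.55 / (6.022 × 10²³ × 2.477 × 10^-22) = 1.999 g/cm³ = 2000 kg/m³.

2000 kg/m³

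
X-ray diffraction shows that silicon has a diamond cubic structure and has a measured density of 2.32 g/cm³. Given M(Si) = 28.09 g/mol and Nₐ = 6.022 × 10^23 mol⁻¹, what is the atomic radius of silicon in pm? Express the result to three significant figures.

For a diamond cubic cell (Z = 8), a³ = Z·M/(N_A·ρ) = 8 × 28.09 / (6.022 × 10²³ × 2.320) = 1.608 × 10^-22 cm³, so a = 5.438 × 10^-8 cm = 543.8 pm.
Nearest neighbors lie along the body diagonal with √3·a = 8r, so r = 0.2165 × a = 118 pm.

118 pm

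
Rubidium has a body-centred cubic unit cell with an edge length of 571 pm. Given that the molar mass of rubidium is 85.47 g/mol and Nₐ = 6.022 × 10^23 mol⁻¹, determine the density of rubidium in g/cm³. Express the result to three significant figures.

1.52 g/cm³

A BCC unit cell contains Z = 2 atoms.
Cell volume: a³ = (571 pm)³ = (5.710 × 10^-8 cm)³ = 1.862 × 10^-22 cm³.
ρ = Z·M/(N_A·a³) = 2 × 85.47 / (6.022 × 10²³ × 1.862 × 10^-22) = 1.525 g/cm³.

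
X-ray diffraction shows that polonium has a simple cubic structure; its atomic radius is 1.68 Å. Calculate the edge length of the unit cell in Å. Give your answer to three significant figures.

3.36 Å

In a simple cubic lattice, atoms touch along the cell edge, so a = 2r.
a = 2r = 2 × 1.68 = 3.36 Å.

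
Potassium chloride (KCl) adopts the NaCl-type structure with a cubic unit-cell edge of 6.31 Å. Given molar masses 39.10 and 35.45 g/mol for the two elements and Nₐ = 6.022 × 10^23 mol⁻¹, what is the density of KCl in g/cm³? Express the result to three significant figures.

1.97 g/cm³

The NaCl-type structure contains Z = 4 formula units per cell; M(KCl) = 39.10 + 35.45 = 74.55 g/mol.
a³ = (6.310 × 10^-8 cm)³ = 2.512 × 10^-22 cm³.
ρ = 4 × 74.55 / (6.022 × 10²³ × 2.512 × 10^-22) = 1.971 g/cm³.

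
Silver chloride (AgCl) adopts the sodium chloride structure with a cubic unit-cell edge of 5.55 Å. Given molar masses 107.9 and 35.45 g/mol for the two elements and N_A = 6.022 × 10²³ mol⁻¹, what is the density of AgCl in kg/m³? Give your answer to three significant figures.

5570 kg/m³

The sodium chloride structure contains Z = 4 formula units per cell; M(AgCl) = 107.9 + 35.45 = 143.35 g/mol.
a³ = (5.550 × 10^-8 cm)³ = 1.710 × 10^-22 cm³.
ρ = 4 × 143.35 / (6.022 × 10²³ × 1.710 × 10^-22) = 5.570 g/cm³ = 5570 kg/m³.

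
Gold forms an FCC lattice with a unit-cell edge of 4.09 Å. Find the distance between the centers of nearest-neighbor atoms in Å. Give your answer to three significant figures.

2.89 Å

In an FCC structure, atoms touch along the face diagonal, so √2·a = 4r; the nearest-neighbor distance equals 2r = 0.7071·a.
d = 0.7071 × 4.09 = 2.89 Å.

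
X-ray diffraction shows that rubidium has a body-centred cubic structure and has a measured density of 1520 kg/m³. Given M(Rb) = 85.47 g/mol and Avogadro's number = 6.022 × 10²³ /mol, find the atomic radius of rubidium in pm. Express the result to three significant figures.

248 pm

For a BCC cell (Z = 2), a³ = Z·M/(N_A·ρ) = 2 × 85.47 / (6.022 × 10²³ × 1.520) = 1.867 × 10^-22 cm³, so a = 5.716 × 10^-8 cm = 571.6 pm.
Atoms touch along the body diagonal, so √3·a = 4r, so r = 0.4330 × a = 248 pm.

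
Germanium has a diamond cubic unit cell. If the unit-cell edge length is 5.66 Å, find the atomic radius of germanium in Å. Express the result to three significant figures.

1.23 Å

In a diamond cubic lattice, nearest neighbors lie along the body diagonal with √3·a = 8r.
r = √3·a/8 = 1.7321 × 5.66 / 8 = 1.23 Å.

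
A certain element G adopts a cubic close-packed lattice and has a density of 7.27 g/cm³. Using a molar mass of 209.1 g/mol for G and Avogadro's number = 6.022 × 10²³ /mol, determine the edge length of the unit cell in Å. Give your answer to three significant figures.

With Z = 4 atoms per FCC cell, a³ = Z·M/(N_A·ρ) = 4 × 209.1 / (6.022 × 10²³ × 7.270 g/cm³) = 1.910 × 10^-22 cm³.
a = (1.910 × 10^-22)^(1/3) = 5.759 × 10^-8 cm = 5.76 Å.

5.76 Å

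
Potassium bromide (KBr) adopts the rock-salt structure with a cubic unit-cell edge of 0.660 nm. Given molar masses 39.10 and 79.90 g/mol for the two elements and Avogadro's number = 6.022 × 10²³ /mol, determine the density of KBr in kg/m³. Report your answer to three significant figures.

The rock-salt structure contains Z = 4 formula units per cell; M(KBr) = 39.10 + 79.90 = 119.0 g/mol.
a³ = (6.600 × 10^-8 cm)³ = 2.875 × 10^-22 cm³.
ρ = 4 × 119.0 / (6.022 × 10²³ × 2.875 × 10^-22) = 2.749 g/cm³ = 2750 kg/m³.

2750 kg/m³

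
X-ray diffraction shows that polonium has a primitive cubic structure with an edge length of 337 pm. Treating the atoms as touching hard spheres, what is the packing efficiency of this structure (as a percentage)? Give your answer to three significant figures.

In a simple cubic lattice atoms touch along the cell edge, so a = 2r, so r = 0.5000a = 168.5 pm.
Packing fraction = Z·(4/3)πr³ / a³ = 1 × (4/3)π × (168.5)³ / (337)³ = 0.5236 = 52.4%.

52.4%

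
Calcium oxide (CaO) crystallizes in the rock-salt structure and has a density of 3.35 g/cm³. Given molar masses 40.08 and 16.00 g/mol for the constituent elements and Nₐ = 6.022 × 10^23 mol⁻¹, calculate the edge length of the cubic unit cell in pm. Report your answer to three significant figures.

M(CaO) = 56.08 g/mol; Z = 4 formula units per cell.
a³ = Z·M/(N_A·ρ) = 4 × 56.08 / (6.022 × 10²³ × 3.35) = 1.112 × 10^-22 cm³, so a = 4.809 × 10^-8 cm = 481 pm.

481 pm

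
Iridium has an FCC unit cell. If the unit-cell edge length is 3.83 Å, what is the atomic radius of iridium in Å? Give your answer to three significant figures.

1.35 Å

In an FCC lattice, atoms touch along the face diagonal, so √2·a = 4r.
r = √2·a/4 = 1.4142 × 3.83 / 4 = 1.35 Å.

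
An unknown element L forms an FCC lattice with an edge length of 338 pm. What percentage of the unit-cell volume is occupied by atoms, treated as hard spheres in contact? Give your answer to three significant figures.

In an FCC lattice atoms touch along the face diagonal, so √2·a = 4r, so r = 0.3536a = 119.5 pm.
Packing fraction = Z·(4/3)πr³ / a³ = 4 × (4/3)π × (119.5)³ / (338)³ = 0.7405 = 74.0%.

74.0%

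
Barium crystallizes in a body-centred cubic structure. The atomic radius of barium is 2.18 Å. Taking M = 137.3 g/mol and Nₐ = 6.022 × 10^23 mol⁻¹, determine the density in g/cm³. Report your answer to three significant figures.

3.57 g/cm³

In a BCC lattice, atoms touch along the body diagonal, so √3·a = 4r, giving a = 5.034 Å = 5.034 × 10^-8 cm.
With Z = 2, ρ = Z·M/(N_A·a³) = 2 × 137.3 / (6.022 × 10²³ × 1.276 × 10^-22) = 3.573 g/cm³.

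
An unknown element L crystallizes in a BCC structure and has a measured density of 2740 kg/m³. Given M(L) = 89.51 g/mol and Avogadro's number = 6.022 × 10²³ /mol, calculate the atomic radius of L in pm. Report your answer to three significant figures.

207 pm

For a BCC cell (Z = 2), a³ = Z·M/(N_A·ρ) = 2 × 89.51 / (6.022 × 10²³ × 2.740) = 1.085 × 10^-22 cm³, so a = 4.769 × 10^-8 cm = 476.9 pm.
Atoms touch along the body diagonal, so √3·a = 4r, so r = 0.4330 × a = 207 pm.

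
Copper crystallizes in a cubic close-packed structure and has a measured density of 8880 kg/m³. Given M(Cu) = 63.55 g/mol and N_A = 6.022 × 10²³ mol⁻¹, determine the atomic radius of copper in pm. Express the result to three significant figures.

128 pm

For an FCC cell (Z = 4), a³ = Z·M/(N_A·ρ) = 4 × 63.55 / (6.022 × 10²³ × 8.880) = 4.754 × 10^-23 cm³, so a = 3.622 × 10^-8 cm = 362.2 pm.
Atoms touch along the face diagonal, so √2·a = 4r, so r = 0.3536 × a = 128 pm.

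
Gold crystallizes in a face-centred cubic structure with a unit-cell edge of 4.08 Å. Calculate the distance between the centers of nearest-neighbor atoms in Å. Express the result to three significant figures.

2.88 Å

In an FCC structure, atoms touch along the face diagonal, so √2·a = 4r; the nearest-neighbor distance equals 2r = 0.7071·a.
d = 0.7071 × 4.08 = 2.88 Å.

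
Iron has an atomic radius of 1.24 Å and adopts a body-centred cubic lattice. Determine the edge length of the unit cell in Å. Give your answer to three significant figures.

2.86 Å

In a BCC lattice, atoms touch along the body diagonal, so √3·a = 4r.
a = 4r/√3 = 4 × 1.24 / 1.7321 = 2.86 Å.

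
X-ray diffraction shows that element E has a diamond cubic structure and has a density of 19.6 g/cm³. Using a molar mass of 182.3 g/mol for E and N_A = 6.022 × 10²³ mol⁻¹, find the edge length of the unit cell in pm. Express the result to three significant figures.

498 pm

With Z = 8 atoms per diamond cubic cell, a³ = Z·M/(N_A·ρ) = 8 × 182.3 / (6.022 × 10²³ × 19.60 g/cm³) = 1.236 × 10^-22 cm³.
a = (1.236 × 10^-22)^(1/3) = 4.981 × 10^-8 cm = 498 pm.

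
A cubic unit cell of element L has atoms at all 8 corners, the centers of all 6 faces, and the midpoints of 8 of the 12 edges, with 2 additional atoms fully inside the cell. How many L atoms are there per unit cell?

Corner atoms are shared by 8 cells (1/8 each), face atoms by 2 (1/2 each), edge atoms by 4 (1/4 each), interior atoms are unshared.
Net atoms = 8 × 1/8 + 6 × 1/2 + 8 × 1/4 + 2 = 1 + 3 + 2 + 2 = 8.

8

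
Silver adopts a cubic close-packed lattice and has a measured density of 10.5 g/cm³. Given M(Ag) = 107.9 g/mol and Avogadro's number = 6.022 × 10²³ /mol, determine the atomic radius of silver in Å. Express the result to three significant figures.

1.44 Å

For an FCC cell (Z = 4), a³ = Z·M/(N_A·ρ) = 4 × 107.9 / (6.022 × 10²³ × 10.50) = 6.826 × 10^-23 cm³, so a = 4.087 × 10^-8 cm = 4.087 Å.
Atoms touch along the face diagonal, so √2·a = 4r, so r = 0.3536 × a = 1.44 Å.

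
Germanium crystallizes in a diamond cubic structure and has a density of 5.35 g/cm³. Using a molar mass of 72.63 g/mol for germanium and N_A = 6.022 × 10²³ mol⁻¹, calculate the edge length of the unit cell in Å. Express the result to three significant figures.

With Z = 8 atoms per diamond cubic cell, a³ = Z·M/(N_A·ρ) = 8 × 72.63 / (6.022 × 10²³ × 5.350 g/cm³) = 1.803 × 10^-22 cm³.
a = (1.803 × 10^-22)^(1/3) = 5.650 × 10^-8 cm = 5.65 Å.

5.65 Å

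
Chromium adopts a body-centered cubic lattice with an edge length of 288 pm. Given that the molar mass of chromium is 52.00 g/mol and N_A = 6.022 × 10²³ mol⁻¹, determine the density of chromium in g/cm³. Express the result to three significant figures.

A BCC unit cell contains Z = 2 atoms.
Cell volume: a³ = (288 pm)³ = (2.880 × 10^-8 cm)³ = 2.389 × 10^-23 cm³.
ρ = Z·M/(N_A·a³) = 2 × 52.00 / (6.022 × 10²³ × 2.389 × 10^-23) = 7.230 g/cm³.

7.23 g/cm³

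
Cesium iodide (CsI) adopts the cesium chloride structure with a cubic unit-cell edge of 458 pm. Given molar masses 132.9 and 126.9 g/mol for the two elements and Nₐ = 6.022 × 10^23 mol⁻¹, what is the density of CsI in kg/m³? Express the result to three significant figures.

The cesium chloride structure contains Z = 1 formula unit per cell; M(CsI) = 132.9 + 126.9 = 259.8 g/mol.
a³ = (4.580 × 10^-8 cm)³ = 9.607 × 10^-23 cm³.
ρ = 1 × 259.8 / (6.022 × 10²³ × 9.607 × 10^-23) = 4.491 g/cm³ = 4490 kg/m³.

4490 kg/m³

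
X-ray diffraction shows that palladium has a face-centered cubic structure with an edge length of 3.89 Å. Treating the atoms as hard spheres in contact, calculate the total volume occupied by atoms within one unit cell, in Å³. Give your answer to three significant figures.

In an FCC lattice atoms touch along the face diagonal, so √2·a = 4r, so r = 0.3536a = 1.375 Å.
V_atoms = Z × (4/3)πr³ = 4 × (4/3)π × (1.375)³ = 43.6 Å³.

43.6 Å³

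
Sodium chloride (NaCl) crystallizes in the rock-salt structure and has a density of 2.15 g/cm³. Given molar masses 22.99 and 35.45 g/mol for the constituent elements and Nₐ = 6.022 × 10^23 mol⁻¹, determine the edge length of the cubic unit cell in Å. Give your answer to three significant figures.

5.65 Å

M(NaCl) = 58.44 g/mol; Z = 4 formula units per cell.
a³ = Z·M/(N_A·ρ) = 4 × 58.44 / (6.022 × 10²³ × 2.15) = 1.805 × 10^-22 cm³, so a = 5.652 × 10^-8 cm = 5.65 Å.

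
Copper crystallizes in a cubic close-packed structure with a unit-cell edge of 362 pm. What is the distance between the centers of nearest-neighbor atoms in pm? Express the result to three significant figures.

256 pm

In an FCC structure, atoms touch along the face diagonal, so √2·a = 4r; the nearest-neighbor distance equals 2r = 0.7071·a.
d = 0.7071 × 362 = 256 pm.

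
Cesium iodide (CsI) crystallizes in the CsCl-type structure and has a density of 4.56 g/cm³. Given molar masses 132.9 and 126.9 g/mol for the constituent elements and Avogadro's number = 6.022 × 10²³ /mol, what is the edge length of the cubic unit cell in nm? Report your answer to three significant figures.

0.456 nm

M(CsI) = 259.8 g/mol; Z = 1 formula unit per cell.
a³ = Z·M/(N_A·ρ) = 1 × 259.8 / (6.022 × 10²³ × 4.56) = 9.461 × 10^-23 cm³, so a = 4.557 × 10^-8 cm = 0.456 nm.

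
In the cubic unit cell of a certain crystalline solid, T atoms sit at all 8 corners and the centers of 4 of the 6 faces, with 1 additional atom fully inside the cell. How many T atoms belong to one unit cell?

Corner atoms are shared by 8 cells (1/8 each), face atoms by 2 (1/2 each), interior atoms are unshared.
Net atoms = 8 × 1/8 + 4 × 1/2 + 1 = 1 + 2 + 1 = 4.

4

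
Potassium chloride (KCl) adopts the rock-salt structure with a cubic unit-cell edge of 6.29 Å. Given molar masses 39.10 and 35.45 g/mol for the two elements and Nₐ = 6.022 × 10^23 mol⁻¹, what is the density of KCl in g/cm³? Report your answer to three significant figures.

1.99 g/cm³

The rock-salt structure contains Z = 4 formula units per cell; M(KCl) = 39.10 + 35.45 = 74.55 g/mol.
a³ = (6.290 × 10^-8 cm)³ = 2.489 × 10^-22 cm³.
ρ = 4 × 74.55 / (6.022 × 10²³ × 2.489 × 10^-22) = 1.990 g/cm³.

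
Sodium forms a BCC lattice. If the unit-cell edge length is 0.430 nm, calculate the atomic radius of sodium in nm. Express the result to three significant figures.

0.186 nm

In a BCC lattice, atoms touch along the body diagonal, so √3·a = 4r.
r = √3·a/4 = 1.7321 × 0.430 / 4 = 0.186 nm.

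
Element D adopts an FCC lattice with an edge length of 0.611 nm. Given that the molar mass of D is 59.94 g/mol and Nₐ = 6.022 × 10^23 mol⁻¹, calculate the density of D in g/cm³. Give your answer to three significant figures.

1.75 g/cm³

An FCC unit cell contains Z = 4 atoms.
Cell volume: a³ = (0.611 nm)³ = (6.110 × 10^-8 cm)³ = 2.281 × 10^-22 cm³.
ρ = Z·M/(N_A·a³) = 4 × 59.94 / (6.022 × 10²³ × 2.281 × 10^-22) = 1.745 g/cm³.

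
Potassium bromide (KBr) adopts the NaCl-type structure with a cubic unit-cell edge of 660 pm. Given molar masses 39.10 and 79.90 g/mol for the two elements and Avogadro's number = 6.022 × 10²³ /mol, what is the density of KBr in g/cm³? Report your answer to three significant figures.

2.75 g/cm³

The NaCl-type structure contains Z = 4 formula units per cell; M(KBr) = 39.10 + 79.90 = 119.0 g/mol.
a³ = (6.600 × 10^-8 cm)³ = 2.875 × 10^-22 cm³.
ρ = 4 × 119.0 / (6.022 × 10²³ × 2.875 × 10^-22) = 2.749 g/cm³.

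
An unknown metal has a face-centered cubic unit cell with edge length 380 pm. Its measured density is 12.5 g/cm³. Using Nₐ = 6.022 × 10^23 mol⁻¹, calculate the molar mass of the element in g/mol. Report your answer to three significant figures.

103 g/mol

An FCC cell has Z = 4 atoms; a = 3.800 × 10^-8 cm.
M = ρ·N_A·a³/Z = 12.5 × 6.022 × 10²³ × 5.487 × 10^-23 / 4 = 103 g/mol.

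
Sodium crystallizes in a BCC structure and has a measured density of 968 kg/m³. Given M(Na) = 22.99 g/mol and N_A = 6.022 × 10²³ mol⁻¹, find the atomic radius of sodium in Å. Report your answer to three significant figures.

For a BCC cell (Z = 2), a³ = Z·M/(N_A·ρ) = 2 × 22.99 / (6.022 × 10²³ × 0.9680) = 7.888 × 10^-23 cm³, so a = 4.289 × 10^-8 cm = 4.289 Å.
Atoms touch along the body diagonal, so √3·a = 4r, so r = 0.4330 × a = 1.86 Å.

1.86 Å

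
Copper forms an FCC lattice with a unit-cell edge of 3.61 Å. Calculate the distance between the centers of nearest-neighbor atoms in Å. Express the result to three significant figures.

2.55 Å

In an FCC structure, atoms touch along the face diagonal, so √2·a = 4r; the nearest-neighbor distance equals 2r = 0.7071·a.
d = 0.7071 × 3.61 = 2.55 Å.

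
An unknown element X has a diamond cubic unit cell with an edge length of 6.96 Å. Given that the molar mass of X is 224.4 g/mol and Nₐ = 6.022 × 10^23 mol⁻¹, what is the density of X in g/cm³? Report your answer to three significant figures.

A diamond cubic unit cell contains Z = 8 atoms.
Cell volume: a³ = (6.96 Å)³ = (6.960 × 10^-8 cm)³ = 3.372 × 10^-22 cm³.
ρ = Z·M/(N_A·a³) = 8 × 224.4 / (6.022 × 10²³ × 3.372 × 10^-22) = 8.842 g/cm³.

8.84 g/cm³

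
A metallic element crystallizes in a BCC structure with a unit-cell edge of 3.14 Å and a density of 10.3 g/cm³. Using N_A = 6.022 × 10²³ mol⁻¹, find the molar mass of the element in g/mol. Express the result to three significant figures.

96.0 g/mol

A BCC cell has Z = 2 atoms; a = 3.140 × 10^-8 cm.
M = ρ·N_A·a³/Z = 10.3 × 6.022 × 10²³ × 3.096 × 10^-23 / 2 = 96.0 g/mol.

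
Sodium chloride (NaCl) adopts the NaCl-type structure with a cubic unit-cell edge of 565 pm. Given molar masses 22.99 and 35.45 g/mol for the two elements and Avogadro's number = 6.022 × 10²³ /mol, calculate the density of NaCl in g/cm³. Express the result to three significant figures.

2.15 g/cm³

The NaCl-type structure contains Z = 4 formula units per cell; M(NaCl) = 22.99 + 35.45 = 58.44 g/mol.
a³ = (5.650 × 10^-8 cm)³ = 1.804 × 10^-22 cm³.
ρ = 4 × 58.44 / (6.022 × 10²³ × 1.804 × 10^-22) = 2.152 g/cm³.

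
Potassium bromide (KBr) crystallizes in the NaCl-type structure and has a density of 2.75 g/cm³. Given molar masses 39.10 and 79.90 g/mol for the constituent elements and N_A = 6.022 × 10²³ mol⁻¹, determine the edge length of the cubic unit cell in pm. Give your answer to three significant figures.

M(KBr) = 119.0 g/mol; Z = 4 formula units per cell.
a³ = Z·M/(N_A·ρ) = 4 × 119.0 / (6.022 × 10²³ × 2.75) = 2.874 × 10^-22 cm³, so a = 6.600 × 10^-8 cm = 660 pm.

660 pm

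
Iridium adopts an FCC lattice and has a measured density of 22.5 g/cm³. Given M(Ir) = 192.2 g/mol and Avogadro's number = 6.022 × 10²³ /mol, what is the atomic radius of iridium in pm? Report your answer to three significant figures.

136 pm

For an FCC cell (Z = 4), a³ = Z·M/(N_A·ρ) = 4 × 192.2 / (6.022 × 10²³ × 22.50) = 5.674 × 10^-23 cm³, so a = 3.843 × 10^-8 cm = 384.3 pm.
Atoms touch along the face diagonal, so √2·a = 4r, so r = 0.3536 × a = 136 pm.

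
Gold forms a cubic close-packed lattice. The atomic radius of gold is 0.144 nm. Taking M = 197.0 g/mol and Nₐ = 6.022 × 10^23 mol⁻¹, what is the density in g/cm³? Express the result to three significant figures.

19.4 g/cm³

In an FCC lattice, atoms touch along the face diagonal, so √2·a = 4r, giving a = 0.4073 nm = 4.073 × 10^-8 cm.
With Z = 4, ρ = Z·M/(N_A·a³) = 4 × 197.0 / (6.022 × 10²³ × 6.757 × 10^-23) = 19.37 g/cm³.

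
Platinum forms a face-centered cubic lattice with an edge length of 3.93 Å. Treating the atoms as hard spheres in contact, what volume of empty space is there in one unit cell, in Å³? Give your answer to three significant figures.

In an FCC lattice atoms touch along the face diagonal, so √2·a = 4r, so r = 0.3536a = 1.389 Å.
V_cell = a³ = 60.70 Å³; V_atoms = 4 × (4/3)πr³ = 44.95 Å³.
Empty space = 60.70 − 44.95 = 15.8 Å³.

15.8 Å³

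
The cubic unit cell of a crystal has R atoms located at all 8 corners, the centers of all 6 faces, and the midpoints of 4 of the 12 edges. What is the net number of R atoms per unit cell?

Corner atoms are shared by 8 cells (1/8 each), face atoms by 2 (1/2 each), edge atoms by 4 (1/4 each).
Net atoms = 8 × 1/8 + 6 × 1/2 + 4 × 1/4 = 1 + 3 + 1 = 5.

5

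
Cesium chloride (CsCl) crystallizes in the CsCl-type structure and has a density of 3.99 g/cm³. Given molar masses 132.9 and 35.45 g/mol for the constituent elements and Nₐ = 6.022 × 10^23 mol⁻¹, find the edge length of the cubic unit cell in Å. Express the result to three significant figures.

M(CsCl) = 168.35 g/mol; Z = 1 formula unit per cell.
a³ = Z·M/(N_A·ρ) = 1 × 168.35 / (6.022 × 10²³ × 3.99) = 7.006 × 10^-23 cm³, so a = 4.123 × 10^-8 cm = 4.12 Å.

4.12 Å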